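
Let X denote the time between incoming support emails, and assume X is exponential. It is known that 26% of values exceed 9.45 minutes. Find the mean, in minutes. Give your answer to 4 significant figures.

7.015

e^(−λ·9.45) = 0.26 ⇒ λ = −ln(0.26)/9.45 = 0.142547.
Mean = 1/λ = 7.01521 minutes.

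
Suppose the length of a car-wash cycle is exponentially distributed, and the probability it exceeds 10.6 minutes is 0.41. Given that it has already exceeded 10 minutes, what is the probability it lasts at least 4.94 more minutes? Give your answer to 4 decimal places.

0.6600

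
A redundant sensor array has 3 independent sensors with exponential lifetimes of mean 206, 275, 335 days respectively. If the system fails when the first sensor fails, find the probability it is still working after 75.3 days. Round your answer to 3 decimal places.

The first failure time is exponential with rate Σλ_i = 1/206 + 1/275 + 1/335 = 0.0114758 per day.
P(min > 75.3) = e^(−0.0114758·75.3) = e^(−0.86413) ≈ 0.421.

0.421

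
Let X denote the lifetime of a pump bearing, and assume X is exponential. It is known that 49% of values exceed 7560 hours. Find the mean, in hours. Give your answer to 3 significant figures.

10600

e^(−λ·7560) = 0.49 ⇒ λ = −ln(0.49)/7560 = 0.0000943585.
Mean = 1/λ = 10597.9 hours.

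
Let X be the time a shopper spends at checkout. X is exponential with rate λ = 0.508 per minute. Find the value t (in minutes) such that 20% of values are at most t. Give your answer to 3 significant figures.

Set 1 − e^(−λt) = 0.2, so t = −ln(0.8)/λ = 0.22314/0.508 ≈ 0.439259 minutes.

0.439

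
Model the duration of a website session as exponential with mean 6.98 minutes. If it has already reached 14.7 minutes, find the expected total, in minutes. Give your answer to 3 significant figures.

21.7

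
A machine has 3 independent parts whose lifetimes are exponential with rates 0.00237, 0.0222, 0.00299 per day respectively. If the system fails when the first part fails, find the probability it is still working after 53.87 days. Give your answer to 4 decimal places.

0.2266

The time to first failure is exponential with rate Σλ = 0.00237 + 0.0222 + 0.00299 = 0.02756.
P(min > 53.87) = e^(−0.02756·53.87) = e^(−1.4847) ≈ 0.2266.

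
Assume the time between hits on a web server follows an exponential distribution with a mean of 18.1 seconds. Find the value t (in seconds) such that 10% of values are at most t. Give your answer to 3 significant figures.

1.91

The rate is λ = 1/18.1 = 0.0552486 per second.
Set 1 − e^(−λt) = 0.1, so t = −ln(0.9)/λ = 0.10536/0.0552486 ≈ 1.90703 seconds.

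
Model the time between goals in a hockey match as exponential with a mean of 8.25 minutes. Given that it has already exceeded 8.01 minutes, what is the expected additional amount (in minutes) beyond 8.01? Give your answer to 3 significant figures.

8.25

The rate is λ = 1/8.25 = 0.121212 per minute.
By memorylessness, the remaining amount past any threshold is again Exp(λ) with mean 1/λ = 8.25 minutes.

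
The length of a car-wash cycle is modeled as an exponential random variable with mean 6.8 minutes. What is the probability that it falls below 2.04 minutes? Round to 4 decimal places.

0.2592

The rate is λ = 1/6.8 = 0.147059 per minute.
P(X ≤ 2.04) = 1 − e^(−λ·2.04) = 1 − e^(−0.3) ≈ 0.2592.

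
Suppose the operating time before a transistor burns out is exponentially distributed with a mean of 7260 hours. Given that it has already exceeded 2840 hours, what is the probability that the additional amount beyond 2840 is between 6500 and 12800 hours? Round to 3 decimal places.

The rate is λ = 1/7260 = 0.000137741 per hour.
Memoryless: the residual past 2840 is again Exp(λ).
P(6500 < residual < 12800) = e^(−λ·6500) − e^(−λ·12800) = 0.40848 − 0.17151 ≈ 0.237.

0.237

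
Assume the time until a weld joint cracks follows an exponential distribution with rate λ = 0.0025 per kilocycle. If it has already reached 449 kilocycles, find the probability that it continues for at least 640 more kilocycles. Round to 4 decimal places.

0.2019

By the memoryless property, P(X > 449+640 | X > 449) = P(X > 640).
P(X > 640) = e^(−1.6) ≈ 0.2019.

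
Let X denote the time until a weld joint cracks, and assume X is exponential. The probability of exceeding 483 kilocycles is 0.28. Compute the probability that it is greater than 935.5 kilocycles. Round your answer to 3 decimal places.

0.085

e^(−λ·483) = 0.28 ⇒ λ = −ln(0.28)/483 = 0.00263554.
P(X > 935.5) = e^(−0.00263554·935.5) = e^(−2.4655) ≈ 0.085.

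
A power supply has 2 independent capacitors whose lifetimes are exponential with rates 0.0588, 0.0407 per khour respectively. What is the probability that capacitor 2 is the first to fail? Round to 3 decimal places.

0.409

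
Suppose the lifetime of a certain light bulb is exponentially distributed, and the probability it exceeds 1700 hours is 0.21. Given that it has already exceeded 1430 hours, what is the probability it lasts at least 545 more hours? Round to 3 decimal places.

From e^(−λ·1700) = 0.21, λ = −ln(0.21)/1700 = 0.000918028.
Memoryless: P(X > 1430+545 | X > 1430) = P(X > 545) = e^(−0.000918028·545) ≈ 0.606.

0.606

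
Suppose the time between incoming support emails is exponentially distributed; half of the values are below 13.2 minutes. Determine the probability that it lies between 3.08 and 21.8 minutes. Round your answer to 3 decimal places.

0.532

For an exponential, median = ln(2)/λ, so λ = ln 2 / 13.2 = 0.0525112 per minute.
P(3.08 < X < 21.8) = e^(−λ·3.08) − e^(−λ·21.8) = 0.85067 − 0.31831 ≈ 0.532.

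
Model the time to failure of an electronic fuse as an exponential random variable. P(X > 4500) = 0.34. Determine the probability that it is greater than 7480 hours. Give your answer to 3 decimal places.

e^(−λ·4500) = 0.34 ⇒ λ = −ln(0.34)/4500 = 0.000239735.
P(X > 7480) = e^(−0.000239735·7480) = e^(−1.7932) ≈ 0.166.

0.166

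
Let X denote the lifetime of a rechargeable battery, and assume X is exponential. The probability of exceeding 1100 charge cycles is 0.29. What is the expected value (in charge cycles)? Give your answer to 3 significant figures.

889

e^(−λ·1100) = 0.29 ⇒ λ = −ln(0.29)/1100 = 0.00112534.
Mean = 1/λ = 888.62 charge cycles.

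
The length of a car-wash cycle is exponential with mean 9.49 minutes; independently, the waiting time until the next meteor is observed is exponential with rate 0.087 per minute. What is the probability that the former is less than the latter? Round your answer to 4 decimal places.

0.5478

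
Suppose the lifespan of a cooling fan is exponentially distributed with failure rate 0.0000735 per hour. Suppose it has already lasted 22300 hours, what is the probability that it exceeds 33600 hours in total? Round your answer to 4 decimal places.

0.4358

P(X > s+t | X > s) = e^(−λ(s+t))/e^(−λs) = e^(−λt), independent of s = 22300.
P(X > 11300) = e^(−0.83055) ≈ 0.4358.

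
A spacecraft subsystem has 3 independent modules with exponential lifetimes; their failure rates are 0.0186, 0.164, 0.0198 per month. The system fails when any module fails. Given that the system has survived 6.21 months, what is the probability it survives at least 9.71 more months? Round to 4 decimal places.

Time to first failure ~ Exp(Σλ) with Σλ = 0.2024.
By memorylessness, P(T > 6.21+9.71 | T > 6.21) = P(T > 9.71) = e^(−0.2024·9.71) ≈ 0.1401.

0.1401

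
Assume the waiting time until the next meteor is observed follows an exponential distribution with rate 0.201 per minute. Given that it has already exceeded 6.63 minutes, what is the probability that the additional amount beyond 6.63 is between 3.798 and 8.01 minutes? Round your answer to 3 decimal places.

0.266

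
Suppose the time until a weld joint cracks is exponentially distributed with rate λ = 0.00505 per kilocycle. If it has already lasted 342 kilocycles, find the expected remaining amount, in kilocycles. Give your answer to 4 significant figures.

198.0

By memorylessness, the remaining amount past any threshold is again Exp(λ) with mean 1/λ = 198.02 kilocycles.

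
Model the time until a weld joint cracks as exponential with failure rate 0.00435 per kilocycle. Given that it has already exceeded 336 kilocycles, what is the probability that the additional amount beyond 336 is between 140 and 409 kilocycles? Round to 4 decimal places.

0.3751

Memoryless: the residual past 336 is again Exp(λ).
P(140 < residual < 409) = e^(−λ·140) − e^(−λ·409) = 0.54389 − 0.16878 ≈ 0.3751.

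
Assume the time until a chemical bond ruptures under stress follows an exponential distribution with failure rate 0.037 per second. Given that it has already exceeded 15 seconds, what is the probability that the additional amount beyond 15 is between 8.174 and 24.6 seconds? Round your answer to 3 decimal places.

Memoryless: the residual past 15 is again Exp(λ).
P(8.174 < residual < 24.6) = e^(−λ·8.174) − e^(−λ·24.6) = 0.73901 − 0.40244 ≈ 0.337.

0.337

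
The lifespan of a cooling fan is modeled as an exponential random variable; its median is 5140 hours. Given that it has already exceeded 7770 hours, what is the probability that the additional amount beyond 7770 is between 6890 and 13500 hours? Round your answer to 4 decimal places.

For an exponential, median = ln(2)/λ, so λ = ln 2 / 5140 = 0.000134854 per hour.
Memoryless: the residual past 7770 is again Exp(λ).
P(6890 < residual < 13500) = e^(−λ·6890) − e^(−λ·13500) = 0.39489 − 0.16194 ≈ 0.2330.

0.2330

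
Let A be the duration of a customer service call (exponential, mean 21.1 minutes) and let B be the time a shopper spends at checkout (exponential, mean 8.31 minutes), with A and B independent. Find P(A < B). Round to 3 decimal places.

0.283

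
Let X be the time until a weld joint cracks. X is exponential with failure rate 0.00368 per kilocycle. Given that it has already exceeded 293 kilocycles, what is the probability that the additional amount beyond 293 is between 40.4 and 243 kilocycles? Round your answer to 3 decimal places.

0.453

Memoryless: the residual past 293 is again Exp(λ).
P(40.4 < residual < 243) = e^(−λ·40.4) − e^(−λ·243) = 0.86185 − 0.40892 ≈ 0.453.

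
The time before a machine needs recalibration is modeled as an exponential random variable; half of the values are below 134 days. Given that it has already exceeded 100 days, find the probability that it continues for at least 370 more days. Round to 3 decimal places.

For an exponential, median = ln(2)/λ, so λ = ln 2 / 134 = 0.00517274 per day.
The exponential is memoryless, so the remaining time is again Exp(λ): the condition X > 100 is irrelevant.
P(X > 370) = e^(−1.9139) ≈ 0.148.

0.148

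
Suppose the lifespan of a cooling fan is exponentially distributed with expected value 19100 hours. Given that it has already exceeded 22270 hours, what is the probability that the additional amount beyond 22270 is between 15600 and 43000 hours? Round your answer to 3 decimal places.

The rate is λ = 1/19100 = 0.000052356 per hour.
Memoryless: the residual past 22270 is again Exp(λ).
P(15600 < residual < 43000) = e^(−λ·15600) − e^(−λ·43000) = 0.44186 − 0.10526 ≈ 0.337.

0.337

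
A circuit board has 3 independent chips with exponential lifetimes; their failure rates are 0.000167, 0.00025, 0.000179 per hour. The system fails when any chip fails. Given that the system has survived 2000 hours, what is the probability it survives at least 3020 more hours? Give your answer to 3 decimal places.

0.165

Time to first failure ~ Exp(Σλ) with Σλ = 0.000596.
By memorylessness, P(T > 2000+3020 | T > 2000) = P(T > 3020) = e^(−0.000596·3020) ≈ 0.165.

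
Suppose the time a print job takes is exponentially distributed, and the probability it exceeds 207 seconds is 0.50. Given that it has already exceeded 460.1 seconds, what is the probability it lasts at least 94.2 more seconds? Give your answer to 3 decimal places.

From e^(−λ·207) = 0.50, λ = −ln(0.50)/207 = 0.00334854.
Memoryless: P(X > 460.1+94.2 | X > 460.1) = P(X > 94.2) = e^(−0.00334854·94.2) ≈ 0.729.

0.729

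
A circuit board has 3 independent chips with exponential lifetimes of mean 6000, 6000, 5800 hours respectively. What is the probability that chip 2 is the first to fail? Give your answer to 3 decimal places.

0.330

Rates: λ_i = 1/mean_i → 0.000166667, 0.000166667, 0.000172414; Σλ = 0.000505747.
P(chip 2 first) = λ_2/Σλ = 0.000166667/0.000505747 ≈ 0.330.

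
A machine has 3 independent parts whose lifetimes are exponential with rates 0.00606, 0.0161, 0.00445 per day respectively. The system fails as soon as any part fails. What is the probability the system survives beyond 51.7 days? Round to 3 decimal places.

0.253

The time to first failure is exponential with rate Σλ = 0.00606 + 0.0161 + 0.00445 = 0.02661.
P(min > 51.7) = e^(−0.02661·51.7) = e^(−1.3757) ≈ 0.253.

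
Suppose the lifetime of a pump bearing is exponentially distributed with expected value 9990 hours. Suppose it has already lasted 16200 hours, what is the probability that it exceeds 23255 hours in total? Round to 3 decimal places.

0.494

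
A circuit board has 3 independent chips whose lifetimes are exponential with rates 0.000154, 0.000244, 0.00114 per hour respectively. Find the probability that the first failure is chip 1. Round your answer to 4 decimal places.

The time to first failure is exponential with rate Σλ = 0.000154 + 0.000244 + 0.00114 = 0.001538.
P(chip 1 first) = λ_1/Σλ = 0.000154/0.001538 ≈ 0.1001.

0.1001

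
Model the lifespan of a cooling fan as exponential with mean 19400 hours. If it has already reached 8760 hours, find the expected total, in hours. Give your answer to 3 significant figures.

28200

The rate is λ = 1/19400 = 0.0000515464 per hour.
By memorylessness, E[X | X > 8760] = 8760 + 1/λ = 8760 + 19400 = 28160 hours.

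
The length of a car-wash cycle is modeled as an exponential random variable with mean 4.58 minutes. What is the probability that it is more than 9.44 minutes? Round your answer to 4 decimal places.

0.1273

The rate is λ = 1/4.58 = 0.218341 per minute.
P(X > 9.44) = e^(−λ·9.44) = e^(−2.0611) ≈ 0.1273.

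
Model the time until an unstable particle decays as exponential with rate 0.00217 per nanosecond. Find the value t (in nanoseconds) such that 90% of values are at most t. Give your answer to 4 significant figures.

Set 1 − e^(−λt) = 0.9, so t = −ln(0.1)/λ = 2.3026/0.00217 ≈ 1061.1 nanoseconds.

1061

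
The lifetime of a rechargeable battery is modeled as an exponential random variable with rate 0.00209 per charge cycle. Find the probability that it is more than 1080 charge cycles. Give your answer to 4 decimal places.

0.1046

P(X > 1080) = e^(−λ·1080) = e^(−2.2572) ≈ 0.1046.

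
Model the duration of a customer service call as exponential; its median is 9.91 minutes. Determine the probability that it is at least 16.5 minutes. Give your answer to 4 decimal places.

0.3153

For an exponential, median = ln(2)/λ, so λ = ln 2 / 9.91 = 0.0699442 per minute.
P(X > 16.5) = e^(−λ·16.5) = e^(−1.1541) ≈ 0.3153.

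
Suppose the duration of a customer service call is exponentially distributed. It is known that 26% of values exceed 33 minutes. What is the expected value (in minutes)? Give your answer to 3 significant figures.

24.5

e^(−λ·33) = 0.26 ⇒ λ = −ln(0.26)/33 = 0.0408204.
Mean = 1/λ = 24.4975 minutes.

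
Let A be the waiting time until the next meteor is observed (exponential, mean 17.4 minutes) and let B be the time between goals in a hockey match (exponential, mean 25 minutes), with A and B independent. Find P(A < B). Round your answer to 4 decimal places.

0.5896

λ_1 = 1/17.4 = 0.0574713, λ_2 = 1/25 = 0.04.
For independent exponentials, P(A < B) = λ_1/(λ_1+λ_2) = 0.0574713/0.0974713 ≈ 0.5896.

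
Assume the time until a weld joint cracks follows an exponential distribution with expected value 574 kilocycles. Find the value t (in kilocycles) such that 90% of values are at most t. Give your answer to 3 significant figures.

1320

The rate is λ = 1/574 = 0.00174216 per kilocycle.
Set 1 − e^(−λt) = 0.9, so t = −ln(0.1)/λ = 2.3026/0.00174216 ≈ 1321.68 kilocycles.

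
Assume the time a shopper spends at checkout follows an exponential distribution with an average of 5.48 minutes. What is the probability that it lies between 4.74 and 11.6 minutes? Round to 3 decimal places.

0.301

The rate is λ = 1/5.48 = 0.182482 per minute.
P(4.74 < X < 11.6) = e^(−λ·4.74) − e^(−λ·11.6) = 0.42107 − 0.12042 ≈ 0.301.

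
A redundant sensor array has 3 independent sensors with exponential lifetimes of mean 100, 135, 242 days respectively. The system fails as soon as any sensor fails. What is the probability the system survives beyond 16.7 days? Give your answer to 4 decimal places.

0.6979

The first failure time is exponential with rate Σλ_i = 1/100 + 1/135 + 1/242 = 0.0215396 per day.
P(min > 16.7) = e^(−0.0215396·16.7) = e^(−0.35971) ≈ 0.6979.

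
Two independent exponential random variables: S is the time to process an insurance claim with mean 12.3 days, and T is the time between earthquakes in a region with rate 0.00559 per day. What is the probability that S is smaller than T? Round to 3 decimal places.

0.936

λ_1 = 1/12.3 = 0.0813008, λ_2 = 0.00559.
For independent exponentials, P(S < T) = λ_1/(λ_1+λ_2) = 0.0813008/0.0868908 ≈ 0.936.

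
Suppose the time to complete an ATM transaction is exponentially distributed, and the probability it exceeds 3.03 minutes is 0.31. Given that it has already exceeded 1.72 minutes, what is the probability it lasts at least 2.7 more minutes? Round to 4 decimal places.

0.3522

From e^(−λ·3.03) = 0.31, λ = −ln(0.31)/3.03 = 0.386529.
Memoryless: P(X > 1.72+2.7 | X > 1.72) = P(X > 2.7) = e^(−0.386529·2.7) ≈ 0.3522.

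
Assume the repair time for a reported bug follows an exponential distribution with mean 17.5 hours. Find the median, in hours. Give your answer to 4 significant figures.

The rate is λ = 1/17.5 = 0.0571429 per hour.
Set 1 − e^(−λt) = 0.5, so t = −ln(0.5)/λ = 0.69315/0.0571429 ≈ 12.1301 hours.

12.13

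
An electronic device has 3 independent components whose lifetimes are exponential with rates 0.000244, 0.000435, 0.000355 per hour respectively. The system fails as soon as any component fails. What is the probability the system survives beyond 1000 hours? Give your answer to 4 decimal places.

0.3556

The time to first failure is exponential with rate Σλ = 0.000244 + 0.000435 + 0.000355 = 0.001034.
P(min > 1000) = e^(−0.001034·1000) = e^(−1.034) ≈ 0.3556.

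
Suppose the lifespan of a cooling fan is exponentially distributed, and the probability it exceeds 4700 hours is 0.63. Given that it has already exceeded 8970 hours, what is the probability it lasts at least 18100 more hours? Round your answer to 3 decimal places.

0.169

From e^(−λ·4700) = 0.63, λ = −ln(0.63)/4700 = 0.0000983054.
Memoryless: P(X > 8970+18100 | X > 8970) = P(X > 18100) = e^(−0.0000983054·18100) ≈ 0.169.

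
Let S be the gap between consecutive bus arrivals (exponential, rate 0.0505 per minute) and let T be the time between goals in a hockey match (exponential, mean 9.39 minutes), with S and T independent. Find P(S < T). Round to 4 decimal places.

0.3217

λ_1 = 0.0505, λ_2 = 1/9.39 = 0.106496.
For independent exponentials, P(S < T) = λ_1/(λ_1+λ_2) = 0.0505/0.156996 ≈ 0.3217.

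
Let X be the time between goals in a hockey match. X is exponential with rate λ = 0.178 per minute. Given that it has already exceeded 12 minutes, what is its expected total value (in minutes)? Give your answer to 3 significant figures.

17.6

By memorylessness, E[X | X > 12] = 12 + 1/λ = 12 + 5.61798 = 17.618 minutes.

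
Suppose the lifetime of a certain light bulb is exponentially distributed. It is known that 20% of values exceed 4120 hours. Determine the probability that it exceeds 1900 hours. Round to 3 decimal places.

0.476

e^(−λ·4120) = 0.20 ⇒ λ = −ln(0.20)/4120 = 0.00039064.
P(X > 1900) = e^(−0.00039064·1900) = e^(−0.74222) ≈ 0.476.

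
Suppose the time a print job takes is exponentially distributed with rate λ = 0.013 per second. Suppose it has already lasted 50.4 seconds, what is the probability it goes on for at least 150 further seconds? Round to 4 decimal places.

0.1423

P(X > s+t | X > s) = e^(−λ(s+t))/e^(−λs) = e^(−λt), independent of s = 50.4.
P(X > 150) = e^(−1.95) ≈ 0.1423.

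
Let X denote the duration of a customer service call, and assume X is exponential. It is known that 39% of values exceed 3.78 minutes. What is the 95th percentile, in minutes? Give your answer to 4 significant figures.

12.03

e^(−λ·3.78) = 0.39 ⇒ λ = −ln(0.39)/3.78 = 0.249103.
95th percentile: 1 − e^(−λt) = 0.95, t = −ln(0.05)/λ = 12.0261 minutes.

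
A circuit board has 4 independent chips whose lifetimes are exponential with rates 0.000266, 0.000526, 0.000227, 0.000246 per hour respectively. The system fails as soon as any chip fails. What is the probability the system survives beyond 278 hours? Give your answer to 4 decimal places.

The time to first failure is exponential with rate Σλ = 0.000266 + 0.000526 + 0.000227 + 0.000246 = 0.001265.
P(min > 278) = e^(−0.001265·278) = e^(−0.35167) ≈ 0.7035.

0.7035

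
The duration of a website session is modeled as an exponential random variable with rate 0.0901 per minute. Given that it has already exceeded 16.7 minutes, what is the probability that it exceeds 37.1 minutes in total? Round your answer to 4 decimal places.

0.1591

By the memoryless property, P(X > 16.7+20.4 | X > 16.7) = P(X > 20.4).
P(X > 20.4) = e^(−1.838) ≈ 0.1591.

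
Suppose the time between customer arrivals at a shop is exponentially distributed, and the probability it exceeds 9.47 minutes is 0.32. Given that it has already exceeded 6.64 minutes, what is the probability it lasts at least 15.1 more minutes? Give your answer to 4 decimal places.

0.1625

From e^(−λ·9.47) = 0.32, λ = −ln(0.32)/9.47 = 0.12032.
Memoryless: P(X > 6.64+15.1 | X > 6.64) = P(X > 15.1) = e^(−0.12032·15.1) ≈ 0.1625.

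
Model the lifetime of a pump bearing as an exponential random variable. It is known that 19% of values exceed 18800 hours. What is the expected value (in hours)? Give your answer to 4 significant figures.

11320

e^(−λ·18800) = 0.19 ⇒ λ = −ln(0.19)/18800 = 0.0000883368.
Mean = 1/λ = 11320.3 hours.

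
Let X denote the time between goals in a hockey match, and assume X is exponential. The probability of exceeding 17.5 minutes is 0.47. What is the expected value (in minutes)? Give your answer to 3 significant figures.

23.2

e^(−λ·17.5) = 0.47 ⇒ λ = −ln(0.47)/17.5 = 0.0431441.
Mean = 1/λ = 23.1781 minutes.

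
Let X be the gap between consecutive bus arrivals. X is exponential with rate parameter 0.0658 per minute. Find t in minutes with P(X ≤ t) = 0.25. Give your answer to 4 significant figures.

Set 1 − e^(−λt) = 0.25, so t = −ln(0.75)/λ = 0.28768/0.0658 ≈ 4.37207 minutes.

4.372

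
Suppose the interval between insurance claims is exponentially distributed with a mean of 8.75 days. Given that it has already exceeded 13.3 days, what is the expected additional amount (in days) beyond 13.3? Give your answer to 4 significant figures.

The rate is λ = 1/8.75 = 0.114286 per day.
By memorylessness, the remaining amount past any threshold is again Exp(λ) with mean 1/λ = 8.75 days.

8.750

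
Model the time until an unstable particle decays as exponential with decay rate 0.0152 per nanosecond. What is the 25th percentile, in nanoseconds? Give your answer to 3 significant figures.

18.9

Set 1 − e^(−λt) = 0.25, so t = −ln(0.75)/λ = 0.28768/0.0152 ≈ 18.9265 nanoseconds.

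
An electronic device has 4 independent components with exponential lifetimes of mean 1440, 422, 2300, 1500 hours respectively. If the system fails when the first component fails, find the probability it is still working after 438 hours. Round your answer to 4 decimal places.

0.1613

The first failure time is exponential with rate Σλ_i = 1/1440 + 1/422 + 1/2300 + 1/1500 = 0.00416556 per hour.
P(min > 438) = e^(−0.00416556·438) = e^(−1.8245) ≈ 0.1613.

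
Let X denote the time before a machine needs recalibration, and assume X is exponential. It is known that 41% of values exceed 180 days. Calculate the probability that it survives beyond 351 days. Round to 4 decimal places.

e^(−λ·180) = 0.41 ⇒ λ = −ln(0.41)/180 = 0.00495332.
P(X > 351) = e^(−0.00495332·351) = e^(−1.7386) ≈ 0.1758.

0.1758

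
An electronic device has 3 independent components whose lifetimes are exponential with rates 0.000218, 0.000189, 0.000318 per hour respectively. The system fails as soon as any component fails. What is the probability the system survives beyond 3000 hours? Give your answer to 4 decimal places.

0.1136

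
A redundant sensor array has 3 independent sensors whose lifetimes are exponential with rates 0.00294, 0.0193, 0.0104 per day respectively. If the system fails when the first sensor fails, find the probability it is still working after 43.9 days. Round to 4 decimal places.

The time to first failure is exponential with rate Σλ = 0.00294 + 0.0193 + 0.0104 = 0.03264.
P(min > 43.9) = e^(−0.03264·43.9) = e^(−1.4329) ≈ 0.2386.

0.2386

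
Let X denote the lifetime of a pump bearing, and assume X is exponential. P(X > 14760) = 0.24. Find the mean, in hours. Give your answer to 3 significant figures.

10300

e^(−λ·14760) = 0.24 ⇒ λ = −ln(0.24)/14760 = 0.0000966881.
Mean = 1/λ = 10342.5 hours.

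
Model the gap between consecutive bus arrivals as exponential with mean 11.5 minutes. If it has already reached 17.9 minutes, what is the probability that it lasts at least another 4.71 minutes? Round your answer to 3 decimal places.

0.664

The rate is λ = 1/11.5 = 0.0869565 per minute.
The exponential is memoryless, so the remaining time is again Exp(λ): the condition X > 17.9 is irrelevant.
P(X > 4.71) = e^(−0.40957) ≈ 0.664.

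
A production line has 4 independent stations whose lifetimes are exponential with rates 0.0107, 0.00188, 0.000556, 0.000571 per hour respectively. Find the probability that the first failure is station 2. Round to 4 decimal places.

The time to first failure is exponential with rate Σλ = 0.0107 + 0.00188 + 0.000556 + 0.000571 = 0.013707.
P(station 2 first) = λ_2/Σλ = 0.00188/0.013707 ≈ 0.1372.

0.1372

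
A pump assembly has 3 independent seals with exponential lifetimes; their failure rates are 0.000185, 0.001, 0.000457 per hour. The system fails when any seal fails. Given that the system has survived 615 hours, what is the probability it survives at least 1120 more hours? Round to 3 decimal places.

0.159

Time to first failure ~ Exp(Σλ) with Σλ = 0.001642.
By memorylessness, P(T > 615+1120 | T > 615) = P(T > 1120) = e^(−0.001642·1120) ≈ 0.159.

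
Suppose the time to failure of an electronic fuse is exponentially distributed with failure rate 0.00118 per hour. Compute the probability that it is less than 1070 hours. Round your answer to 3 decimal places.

P(X ≤ 1070) = 1 − e^(−λ·1070) = 1 − e^(−1.2626) ≈ 0.717.

0.717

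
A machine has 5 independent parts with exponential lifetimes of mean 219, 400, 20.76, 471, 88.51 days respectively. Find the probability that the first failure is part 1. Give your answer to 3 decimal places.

0.067

Rates: λ_i = 1/mean_i → 0.00456621, 0.0025, 0.0481696, 0.00212314, 0.0112982; Σλ = 0.0686571.
P(part 1 first) = λ_1/Σλ = 0.00456621/0.0686571 ≈ 0.067.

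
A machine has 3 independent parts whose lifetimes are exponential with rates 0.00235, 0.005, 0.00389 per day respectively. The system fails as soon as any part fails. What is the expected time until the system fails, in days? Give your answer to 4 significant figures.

88.97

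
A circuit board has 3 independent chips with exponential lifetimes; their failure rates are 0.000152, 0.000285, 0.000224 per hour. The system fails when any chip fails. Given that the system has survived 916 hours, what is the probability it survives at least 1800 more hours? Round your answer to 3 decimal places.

0.304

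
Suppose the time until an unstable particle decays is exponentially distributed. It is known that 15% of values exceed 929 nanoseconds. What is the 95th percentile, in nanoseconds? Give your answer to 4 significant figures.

e^(−λ·929) = 0.15 ⇒ λ = −ln(0.15)/929 = 0.00204211.
95th percentile: 1 − e^(−λt) = 0.95, t = −ln(0.05)/λ = 1466.98 nanoseconds.

1467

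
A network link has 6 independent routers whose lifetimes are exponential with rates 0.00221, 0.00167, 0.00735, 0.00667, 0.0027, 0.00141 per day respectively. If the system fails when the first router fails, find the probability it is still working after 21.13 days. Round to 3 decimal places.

The time to first failure is exponential with rate Σλ = 0.00221 + 0.00167 + 0.00735 + 0.00667 + 0.0027 + 0.00141 = 0.02201.
P(min > 21.13) = e^(−0.02201·21.13) = e^(−0.46507) ≈ 0.628.

0.628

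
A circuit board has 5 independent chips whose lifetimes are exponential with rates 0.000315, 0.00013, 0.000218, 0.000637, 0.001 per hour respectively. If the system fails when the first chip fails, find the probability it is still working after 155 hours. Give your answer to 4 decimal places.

The time to first failure is exponential with rate Σλ = 0.000315 + 0.00013 + 0.000218 + 0.000637 + 0.001 = 0.0023.
P(min > 155) = e^(−0.0023·155) = e^(−0.3565) ≈ 0.7001.

0.7001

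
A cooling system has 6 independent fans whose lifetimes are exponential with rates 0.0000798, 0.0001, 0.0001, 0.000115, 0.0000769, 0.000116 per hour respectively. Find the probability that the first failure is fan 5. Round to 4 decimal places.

0.1308

The time to first failure is exponential with rate Σλ = 0.0000798 + 0.0001 + 0.0001 + 0.000115 + 0.0000769 + 0.000116 = 0.0005877.
P(fan 5 first) = λ_5/Σλ = 0.0000769/0.0005877 ≈ 0.1308.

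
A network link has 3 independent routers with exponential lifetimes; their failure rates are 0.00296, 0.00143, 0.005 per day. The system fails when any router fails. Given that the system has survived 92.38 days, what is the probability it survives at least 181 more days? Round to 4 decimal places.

Time to first failure ~ Exp(Σλ) with Σλ = 0.00939.
By memorylessness, P(T > 92.38+181 | T > 92.38) = P(T > 181) = e^(−0.00939·181) ≈ 0.1828.

0.1828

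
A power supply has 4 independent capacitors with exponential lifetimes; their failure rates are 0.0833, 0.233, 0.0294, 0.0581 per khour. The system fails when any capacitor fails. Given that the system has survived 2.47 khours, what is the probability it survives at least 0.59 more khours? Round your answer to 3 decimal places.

Time to first failure ~ Exp(Σλ) with Σλ = 0.4038.
By memorylessness, P(T > 2.47+0.59 | T > 2.47) = P(T > 0.59) = e^(−0.4038·0.59) ≈ 0.788.

0.788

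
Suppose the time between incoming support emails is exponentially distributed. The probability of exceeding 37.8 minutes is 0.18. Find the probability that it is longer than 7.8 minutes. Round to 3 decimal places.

0.702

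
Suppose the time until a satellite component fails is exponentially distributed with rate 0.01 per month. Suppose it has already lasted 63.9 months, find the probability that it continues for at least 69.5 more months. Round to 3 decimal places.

0.499

P(X > s+t | X > s) = e^(−λ(s+t))/e^(−λs) = e^(−λt), independent of s = 63.9.
P(X > 69.5) = e^(−0.695) ≈ 0.499.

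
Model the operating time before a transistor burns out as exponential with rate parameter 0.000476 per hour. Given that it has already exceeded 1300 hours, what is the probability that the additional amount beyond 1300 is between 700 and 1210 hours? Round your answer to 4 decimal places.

0.1545

Memoryless: the residual past 1300 is again Exp(λ).
P(700 < residual < 1210) = e^(−λ·700) − e^(−λ·1210) = 0.71663 − 0.56216 ≈ 0.1545.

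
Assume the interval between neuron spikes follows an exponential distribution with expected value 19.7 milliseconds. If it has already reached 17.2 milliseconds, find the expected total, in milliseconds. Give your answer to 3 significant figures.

36.9

The rate is λ = 1/19.7 = 0.0507614 per millisecond.
By memorylessness, E[X | X > 17.2] = 17.2 + 1/λ = 17.2 + 19.7 = 36.9 milliseconds.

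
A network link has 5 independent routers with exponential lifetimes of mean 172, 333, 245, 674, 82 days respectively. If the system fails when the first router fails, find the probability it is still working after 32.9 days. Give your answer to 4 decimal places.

The first failure time is exponential with rate Σλ_i = 1/172 + 1/333 + 1/245 + 1/674 + 1/82 = 0.0265774 per day.
P(min > 32.9) = e^(−0.0265774·32.9) = e^(−0.8744) ≈ 0.4171.

0.4171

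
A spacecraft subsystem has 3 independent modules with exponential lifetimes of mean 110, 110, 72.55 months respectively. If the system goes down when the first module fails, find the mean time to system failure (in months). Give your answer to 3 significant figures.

31.3

The first failure time is exponential with rate Σλ_i = 1/110 + 1/110 + 1/72.55 = 0.0319654 per month.
E[min] = 1/Σλ = 1/0.0319654 = 31.2838 months.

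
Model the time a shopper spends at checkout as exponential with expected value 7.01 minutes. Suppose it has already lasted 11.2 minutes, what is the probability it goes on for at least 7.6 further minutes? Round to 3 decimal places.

0.338

The rate is λ = 1/7.01 = 0.142653 per minute.
P(X > s+t | X > s) = e^(−λ(s+t))/e^(−λs) = e^(−λt), independent of s = 11.2.
P(X > 7.6) = e^(−1.0842) ≈ 0.338.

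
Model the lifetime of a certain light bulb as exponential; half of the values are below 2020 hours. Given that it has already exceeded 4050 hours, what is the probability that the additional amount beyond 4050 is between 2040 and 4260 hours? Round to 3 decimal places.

For an exponential, median = ln(2)/λ, so λ = ln 2 / 2020 = 0.000343142 per hour.
Memoryless: the residual past 4050 is again Exp(λ).
P(2040 < residual < 4260) = e^(−λ·2040) − e^(−λ·4260) = 0.49658 − 0.23182 ≈ 0.265.

0.265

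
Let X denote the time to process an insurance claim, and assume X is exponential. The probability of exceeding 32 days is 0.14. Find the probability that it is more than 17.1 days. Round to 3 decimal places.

0.350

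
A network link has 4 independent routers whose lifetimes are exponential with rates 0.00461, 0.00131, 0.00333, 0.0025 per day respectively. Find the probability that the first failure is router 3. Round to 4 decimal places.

The time to first failure is exponential with rate Σλ = 0.00461 + 0.00131 + 0.00333 + 0.0025 = 0.01175.
P(router 3 first) = λ_3/Σλ = 0.00333/0.01175 ≈ 0.2834.

0.2834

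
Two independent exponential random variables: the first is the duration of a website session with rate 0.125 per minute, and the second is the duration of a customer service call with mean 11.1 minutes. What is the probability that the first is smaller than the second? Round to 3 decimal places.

λ_1 = 0.125, λ_2 = 1/11.1 = 0.0900901.
For independent exponentials, P(the first < the second) = λ_1/(λ_1+λ_2) = 0.125/0.21509 ≈ 0.581.

0.581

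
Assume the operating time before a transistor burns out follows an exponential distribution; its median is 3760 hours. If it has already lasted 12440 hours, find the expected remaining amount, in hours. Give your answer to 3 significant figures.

5420

For an exponential, median = ln(2)/λ, so λ = ln 2 / 3760 = 0.000184348 per hour.
By memorylessness, the remaining amount past any threshold is again Exp(λ) with mean 1/λ = 5424.53 hours.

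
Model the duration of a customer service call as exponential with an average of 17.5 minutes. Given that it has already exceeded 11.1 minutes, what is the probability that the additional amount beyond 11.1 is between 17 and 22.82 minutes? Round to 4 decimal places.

0.1071

The rate is λ = 1/17.5 = 0.0571429 per minute.
Memoryless: the residual past 11.1 is again Exp(λ).
P(17 < residual < 22.82) = e^(−λ·17) − e^(−λ·22.82) = 0.37854 − 0.27144 ≈ 0.1071.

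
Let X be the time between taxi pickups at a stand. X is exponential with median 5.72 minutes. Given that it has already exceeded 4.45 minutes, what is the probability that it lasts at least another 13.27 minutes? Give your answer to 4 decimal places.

0.2003

For an exponential, median = ln(2)/λ, so λ = ln 2 / 5.72 = 0.12118 per minute.
The exponential is memoryless, so the remaining time is again Exp(λ): the condition X > 4.45 is irrelevant.
P(X > 13.27) = e^(−1.6081) ≈ 0.2003.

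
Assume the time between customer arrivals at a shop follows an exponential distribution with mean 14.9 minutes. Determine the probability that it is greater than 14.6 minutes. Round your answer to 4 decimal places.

The rate is λ = 1/14.9 = 0.0671141 per minute.
P(X > 14.6) = e^(−λ·14.6) = e^(−0.97987) ≈ 0.3754.

0.3754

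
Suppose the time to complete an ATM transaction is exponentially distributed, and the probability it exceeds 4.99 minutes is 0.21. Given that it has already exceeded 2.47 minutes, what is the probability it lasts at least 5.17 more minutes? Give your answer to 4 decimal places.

0.1985

From e^(−λ·4.99) = 0.21, λ = −ln(0.21)/4.99 = 0.312755.
Memoryless: P(X > 2.47+5.17 | X > 2.47) = P(X > 5.17) = e^(−0.312755·5.17) ≈ 0.1985.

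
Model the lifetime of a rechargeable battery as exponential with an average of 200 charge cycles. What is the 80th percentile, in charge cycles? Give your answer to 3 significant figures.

The rate is λ = 1/200 = 0.005 per charge cycle.
Set 1 − e^(−λt) = 0.8, so t = −ln(0.2)/λ = 1.6094/0.005 ≈ 321.888 charge cycles.

322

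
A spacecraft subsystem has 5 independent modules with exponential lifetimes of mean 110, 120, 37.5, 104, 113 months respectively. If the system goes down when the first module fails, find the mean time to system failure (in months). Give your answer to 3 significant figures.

The first failure time is exponential with rate Σλ_i = 1/110 + 1/120 + 1/37.5 + 1/104 + 1/113 = 0.0625559 per month.
E[min] = 1/Σλ = 1/0.0625559 = 15.9857 months.

16.0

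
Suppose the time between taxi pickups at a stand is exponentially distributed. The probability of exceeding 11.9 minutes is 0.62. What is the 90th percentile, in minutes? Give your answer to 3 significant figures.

e^(−λ·11.9) = 0.62 ⇒ λ = −ln(0.62)/11.9 = 0.0401711.
90th percentile: 1 − e^(−λt) = 0.9, t = −ln(0.1)/λ = 57.3195 minutes.

57.3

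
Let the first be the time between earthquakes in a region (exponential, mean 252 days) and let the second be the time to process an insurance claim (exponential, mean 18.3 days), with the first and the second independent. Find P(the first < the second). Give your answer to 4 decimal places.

λ_1 = 1/252 = 0.00396825, λ_2 = 1/18.3 = 0.0546448.
For independent exponentials, P(the first < the second) = λ_1/(λ_1+λ_2) = 0.00396825/0.0586131 ≈ 0.0677.

0.0677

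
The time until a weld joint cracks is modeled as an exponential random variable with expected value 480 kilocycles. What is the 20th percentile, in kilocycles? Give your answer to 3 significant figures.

The rate is λ = 1/480 = 0.00208333 per kilocycle.
Set 1 − e^(−λt) = 0.2, so t = −ln(0.8)/λ = 0.22314/0.00208333 ≈ 107.109 kilocycles.

107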